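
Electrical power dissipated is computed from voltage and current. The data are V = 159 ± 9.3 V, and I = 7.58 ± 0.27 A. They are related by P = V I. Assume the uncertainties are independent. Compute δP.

82.5 W

Relative error in a monomial: (δP/P)² = Σ (nᵢ · δxᵢ/xᵢ)².
  (1·δV/V)² = (1×0.0585)² = 0.00342;  (1·δI/I)² = (1×0.0356)² = 0.00127
δP/P = √(0.00469) = 0.0685
P = 1210 W, so δP = 0.0685 × 1210 = 82.5 W.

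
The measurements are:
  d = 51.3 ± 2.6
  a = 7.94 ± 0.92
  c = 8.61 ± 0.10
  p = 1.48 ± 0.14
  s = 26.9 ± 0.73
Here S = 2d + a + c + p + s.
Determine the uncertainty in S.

5.33

Sums and differences: (δS)² = Σ (cᵢ δxᵢ)².
  (2·δd)² = 27.0;  (δa)² = 0.846;  (δc)² = 0.0100;  (δp)² = 0.0196;  (δs)² = 0.533
δS = √(28.4) = 5.33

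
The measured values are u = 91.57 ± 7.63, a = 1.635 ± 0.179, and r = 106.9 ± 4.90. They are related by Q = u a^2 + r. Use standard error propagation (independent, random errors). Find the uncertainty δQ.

57.6

Let p = u·a^2 = 244.8. δp/p = √((1·δu/u)² + (2·δa/a)²) = √(0.00694 + 0.0479) = 0.234, so δp = 57.3.
Q = p + r: δQ = √(δp² + δr²) = √(3290 + 24.0) = 57.6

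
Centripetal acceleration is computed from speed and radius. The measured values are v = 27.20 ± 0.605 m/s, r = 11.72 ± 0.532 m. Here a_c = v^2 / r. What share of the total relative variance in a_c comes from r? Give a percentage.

(δa_c/a_c)² = (2·δv/v)² + (-1·δr/r)²
  v term: (2×0.0222)² = 0.00198
  r term: (-1×0.0454)² = 0.00206
Total = 0.00404. Share from r = 0.00206/0.00404 = 0.510.

51.0%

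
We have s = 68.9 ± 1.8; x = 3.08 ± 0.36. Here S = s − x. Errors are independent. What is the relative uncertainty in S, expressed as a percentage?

S is a linear combination, so absolute uncertainties add in quadrature:
  (δs)² = 3.24;  (δx)² = 0.130
δS = √(3.37) = 1.84
S = 65.8, so δS/S = 1.84/65.8 = 0.0279.

2.79%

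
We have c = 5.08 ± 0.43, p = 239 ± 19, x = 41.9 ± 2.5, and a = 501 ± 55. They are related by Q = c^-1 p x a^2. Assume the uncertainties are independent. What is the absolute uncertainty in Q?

Each factor contributes (exponent × relative error)² to (δQ/Q)²:
  (-1·δc/c)² = (-1×0.0846)² = 0.00716;  (1·δp/p)² = (1×0.0795)² = 0.00632;  (1·δx/x)² = (1×0.0597)² = 0.00356;  (2·δa/a)² = (2×0.110)² = 0.0482
δQ/Q = √(0.0653) = 0.255
Q = 4.95e+08, so δQ = 0.255 × 4.95e+08 = 1.26e+08.

1.26e+08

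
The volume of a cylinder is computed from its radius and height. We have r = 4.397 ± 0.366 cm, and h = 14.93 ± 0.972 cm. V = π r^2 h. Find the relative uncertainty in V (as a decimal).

0.179

V is a product of powers, so relative uncertainties combine in quadrature:
  (2·δr/r)² = (2×0.0832)² = 0.0277;  (1·δh/h)² = (1×0.0651)² = 0.00424
δV/V = √(0.0320) = 0.179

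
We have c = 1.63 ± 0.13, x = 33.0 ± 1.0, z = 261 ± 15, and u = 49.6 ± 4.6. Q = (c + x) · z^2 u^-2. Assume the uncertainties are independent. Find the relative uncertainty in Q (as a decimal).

0.220

Let w = c + x = 34.6. δw = √(δc² + δx²) = √(0.0169 + 1.00) = 1.01, so δw/w = 0.0291.
Q is then a monomial in w, z, u:
δQ/Q = √((δw/w)² + (2·δz/z)² + (-2·δu/u)²) = √(0.000848 + 0.0132 + 0.0344) = 0.220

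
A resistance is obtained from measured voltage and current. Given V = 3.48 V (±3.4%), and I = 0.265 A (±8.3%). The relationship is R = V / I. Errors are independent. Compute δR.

R is a product of powers, so relative uncertainties combine in quadrature:
  (1·δV/V)² = (1×0.0340)² = 0.00116;  (-1·δI/I)² = (-1×0.0830)² = 0.00689
δR/R = √(0.00805) = 0.0897
R = 13.1 Ω, so δR = 0.0897 × 13.1 = 1.18 Ω.

1.18 Ω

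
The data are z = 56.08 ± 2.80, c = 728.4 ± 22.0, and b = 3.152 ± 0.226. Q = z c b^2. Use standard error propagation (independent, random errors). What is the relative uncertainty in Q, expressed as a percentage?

15.5%

Since Q is a product/quotient, work with relative uncertainties:
  (1·δz/z)² = (1×0.0499)² = 0.00249;  (1·δc/c)² = (1×0.0302)² = 0.000912;  (2·δb/b)² = (2×0.0717)² = 0.0206
δQ/Q = √(0.0240) = 0.155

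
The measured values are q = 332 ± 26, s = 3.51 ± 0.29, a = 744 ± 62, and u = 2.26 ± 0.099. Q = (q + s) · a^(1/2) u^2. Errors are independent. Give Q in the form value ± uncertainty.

Let w = q + s = 336. δw = √(δq² + δs²) = √(676 + 0.0841) = 26.0, so δw/w = 0.0775.
Q is then a monomial in w, a, u:
δQ/Q = √((δw/w)² + (½·δa/a)² + (2·δu/u)²) = √(0.00601 + 0.00174 + 0.00768) = 0.124
Q = 46700, so δQ = 0.124 × 46700 = 5800.

46700 ± 5800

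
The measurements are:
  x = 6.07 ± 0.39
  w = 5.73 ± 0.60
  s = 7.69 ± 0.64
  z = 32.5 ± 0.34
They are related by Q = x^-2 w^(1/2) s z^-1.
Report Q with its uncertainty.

0.0154 ± 0.00249

Relative error in a monomial: (δQ/Q)² = Σ (nᵢ · δxᵢ/xᵢ)².
  (-2·δx/x)² = (-2×0.0643)² = 0.0165;  (½·δw/w)² = (0.5×0.105)² = 0.00274;  (1·δs/s)² = (1×0.0832)² = 0.00693;  (-1·δz/z)² = (-1×0.0105)² = 0.000109
δQ/Q = √(0.0263) = 0.162
Q = 0.0154, so δQ = 0.162 × 0.0154 = 0.00249.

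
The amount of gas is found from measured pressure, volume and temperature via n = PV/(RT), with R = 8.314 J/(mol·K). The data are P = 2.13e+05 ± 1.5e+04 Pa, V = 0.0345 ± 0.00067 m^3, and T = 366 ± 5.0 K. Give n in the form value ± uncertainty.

Relative error in a monomial: (δn/n)² = Σ (nᵢ · δxᵢ/xᵢ)².
  (1·δP/P)² = (1×0.0704)² = 0.00496;  (1·δV/V)² = (1×0.0194)² = 0.000377;  (-1·δT/T)² = (-1×0.0137)² = 0.000187
δn/n = √(0.00552) = 0.0743
n = 2.41 mol, so δn = 0.0743 × 2.41 = 0.179 mol.

2.41 ± 0.179 mol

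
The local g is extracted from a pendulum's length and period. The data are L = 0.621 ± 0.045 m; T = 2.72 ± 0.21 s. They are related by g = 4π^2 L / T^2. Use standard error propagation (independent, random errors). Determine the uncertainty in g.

Relative error in a monomial: (δg/g)² = Σ (nᵢ · δxᵢ/xᵢ)².
  (1·δL/L)² = (1×0.0725)² = 0.00525;  (-2·δT/T)² = (-2×0.0772)² = 0.0238
δg/g = √(0.0291) = 0.171
g = 3.31 m/s^2, so δg = 0.171 × 3.31 = 0.565 m/s^2.

0.565 m/s^2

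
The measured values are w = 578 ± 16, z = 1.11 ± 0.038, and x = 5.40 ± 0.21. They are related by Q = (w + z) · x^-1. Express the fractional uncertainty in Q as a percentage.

4.77%

Let u = w + z = 579. δu = √(δw² + δz²) = √(256 + 0.00144) = 16.0, so δu/u = 0.0276.
Q is then a monomial in u, x:
δQ/Q = √((δu/u)² + (-1·δx/x)²) = √(0.000763 + 0.00151) = 0.0477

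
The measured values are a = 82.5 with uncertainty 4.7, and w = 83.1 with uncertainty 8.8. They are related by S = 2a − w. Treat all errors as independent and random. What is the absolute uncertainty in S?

12.9

Absolute uncertainties add in quadrature for a linear combination:
  (2·δa)² = 88.4;  (δw)² = 77.4
δS = √(166) = 12.9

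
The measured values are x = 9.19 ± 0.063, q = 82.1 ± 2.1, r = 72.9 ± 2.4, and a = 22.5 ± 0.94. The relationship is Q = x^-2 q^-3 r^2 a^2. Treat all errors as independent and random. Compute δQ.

0.00759

For a monomial Q ∝ x^-2, q^-3, r^2, a^2, fractional errors add in quadrature:
  (-2·δx/x)² = (-2×0.00686)² = 0.000188;  (-3·δq/q)² = (-3×0.0256)² = 0.00589;  (2·δr/r)² = (2×0.0329)² = 0.00434;  (2·δa/a)² = (2×0.0418)² = 0.00698
δQ/Q = √(0.0174) = 0.132
Q = 0.0576, so δQ = 0.132 × 0.0576 = 0.00759.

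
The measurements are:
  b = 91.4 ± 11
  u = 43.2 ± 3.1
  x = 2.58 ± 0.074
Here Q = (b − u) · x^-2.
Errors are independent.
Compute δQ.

1.77

Let w = b − u = 48.2. δw = √(δb² + δu²) = √(121 + 9.61) = 11.4, so δw/w = 0.237.
Q is then a monomial in w, x:
δQ/Q = √((δw/w)² + (-2·δx/x)²) = √(0.0562 + 0.00329) = 0.244
Q = 7.24, so δQ = 0.244 × 7.24 = 1.77.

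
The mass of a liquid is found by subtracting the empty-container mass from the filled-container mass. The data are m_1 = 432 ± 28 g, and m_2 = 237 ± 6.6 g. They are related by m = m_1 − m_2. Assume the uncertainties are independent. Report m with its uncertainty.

m is a linear combination, so absolute uncertainties add in quadrature:
  (δm_1)² = 784;  (δm_2)² = 43.6
δm = √(828) = 28.8 g
m = 195 g.

195 ± 28.8 g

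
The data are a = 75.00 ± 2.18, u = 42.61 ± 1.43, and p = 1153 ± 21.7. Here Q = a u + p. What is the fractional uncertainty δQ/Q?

Let w = a·u = 3196. δw/w = √((1·δa/a)² + (1·δu/u)²) = √(0.000845 + 0.00113) = 0.0444, so δw = 142.
Q = w + p: δQ = √(δw² + δp²) = √(20100 + 471) = 144
Q = 4349, so δQ/Q = 144/4349 = 0.0330.

0.0330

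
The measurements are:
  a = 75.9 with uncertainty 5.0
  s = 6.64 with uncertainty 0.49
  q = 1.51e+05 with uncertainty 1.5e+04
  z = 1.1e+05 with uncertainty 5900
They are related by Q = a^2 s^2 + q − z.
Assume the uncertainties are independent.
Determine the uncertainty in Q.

52800

Let p = a^2·s^2 = 2.54e+05. δp/p = √((2·δa/a)² + (2·δs/s)²) = √(0.0174 + 0.0218) = 0.198, so δp = 50300.
Q = p + q − z: δQ = √(δp² + δq² + δz²) = √(2.53e+09 + 2.25e+08 + 3.48e+07) = 52800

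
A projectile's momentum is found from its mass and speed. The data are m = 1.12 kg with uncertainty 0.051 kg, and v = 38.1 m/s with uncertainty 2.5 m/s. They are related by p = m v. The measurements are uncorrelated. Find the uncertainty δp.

3.41 kg·m/s

Each factor contributes (exponent × relative error)² to (δp/p)²:
  (1·δm/m)² = (1×0.0455)² = 0.00207;  (1·δv/v)² = (1×0.0656)² = 0.00431
δp/p = √(0.00638) = 0.0799
p = 42.7 kg·m/s, so δp = 0.0799 × 42.7 = 3.41 kg·m/s.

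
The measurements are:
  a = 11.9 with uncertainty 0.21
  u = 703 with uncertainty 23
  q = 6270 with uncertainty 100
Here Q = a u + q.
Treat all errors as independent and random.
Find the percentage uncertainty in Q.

Let p = a·u = 8370. δp/p = √((1·δa/a)² + (1·δu/u)²) = √(0.000311 + 0.00107) = 0.0372, so δp = 311.
Q = p + q: δQ = √(δp² + δq²) = √(96700 + 10000) = 327
Q = 14600, so δQ/Q = 327/14600 = 0.0223.

2.23%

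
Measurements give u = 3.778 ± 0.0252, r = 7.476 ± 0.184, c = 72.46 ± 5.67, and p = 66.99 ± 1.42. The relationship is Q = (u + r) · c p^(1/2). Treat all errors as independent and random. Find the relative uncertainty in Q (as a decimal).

Let w = u + r = 11.25. δw = √(δu² + δr²) = √(0.000635 + 0.0339) = 0.186, so δw/w = 0.0165.
Q is then a monomial in w, c, p:
δQ/Q = √((δw/w)² + (1·δc/c)² + (½·δp/p)²) = √(0.000272 + 0.00612 + 0.000112) = 0.0807

0.0807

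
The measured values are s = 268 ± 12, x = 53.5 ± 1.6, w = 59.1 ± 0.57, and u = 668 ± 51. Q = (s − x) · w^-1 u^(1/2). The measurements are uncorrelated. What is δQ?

Let h = s − x = 214. δh = √(δs² + δx²) = √(144 + 2.56) = 12.1, so δh/h = 0.0564.
Q is then a monomial in h, w, u:
δQ/Q = √((δh/h)² + (-1·δw/w)² + (½·δu/u)²) = √(0.00319 + 9.3e-05 + 0.00146) = 0.0688
Q = 93.8, so δQ = 0.0688 × 93.8 = 6.46.

6.46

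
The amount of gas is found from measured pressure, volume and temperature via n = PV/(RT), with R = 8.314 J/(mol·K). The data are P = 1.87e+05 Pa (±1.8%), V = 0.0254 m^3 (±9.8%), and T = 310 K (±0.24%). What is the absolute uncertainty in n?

0.184 mol

Relative error in a monomial: (δn/n)² = Σ (nᵢ · δxᵢ/xᵢ)².
  (1·δP/P)² = (1×0.0180)² = 0.000324;  (1·δV/V)² = (1×0.0980)² = 0.00960;  (-1·δT/T)² = (-1×0.00240)² = 5.76e-06
δn/n = √(0.00993) = 0.0997
n = 1.84 mol, so δn = 0.0997 × 1.84 = 0.184 mol.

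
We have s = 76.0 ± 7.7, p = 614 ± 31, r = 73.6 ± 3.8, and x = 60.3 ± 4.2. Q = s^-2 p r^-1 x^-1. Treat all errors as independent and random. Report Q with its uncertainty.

(2.40 ± 0.542) × 10^-5

Each factor contributes (exponent × relative error)² to (δQ/Q)²:
  (-2·δs/s)² = (-2×0.101)² = 0.0411;  (1·δp/p)² = (1×0.0505)² = 0.00255;  (-1·δr/r)² = (-1×0.0516)² = 0.00267;  (-1·δx/x)² = (-1×0.0697)² = 0.00485
δQ/Q = √(0.0511) = 0.226
Q = 2.4e-05, so δQ = 0.226 × 2.4e-05 = 5.42e-06.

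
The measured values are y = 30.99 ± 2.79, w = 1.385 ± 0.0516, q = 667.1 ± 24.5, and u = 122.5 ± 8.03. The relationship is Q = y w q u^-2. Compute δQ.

0.319

Products/powers → add relative errors in quadrature, weighted by exponent:
  (1·δy/y)² = (1×0.0900)² = 0.00811;  (1·δw/w)² = (1×0.0373)² = 0.00139;  (1·δq/q)² = (1×0.0367)² = 0.00135;  (-2·δu/u)² = (-2×0.0656)² = 0.0172
δQ/Q = √(0.0280) = 0.167
Q = 1.908, so δQ = 0.167 × 1.908 = 0.319.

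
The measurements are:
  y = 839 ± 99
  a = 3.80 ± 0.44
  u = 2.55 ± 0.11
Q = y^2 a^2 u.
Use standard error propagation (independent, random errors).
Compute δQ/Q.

0.333

Q is a product of powers, so relative uncertainties combine in quadrature:
  (2·δy/y)² = (2×0.118)² = 0.0557;  (2·δa/a)² = (2×0.116)² = 0.0536;  (1·δu/u)² = (1×0.0431)² = 0.00186
δQ/Q = √(0.111) = 0.333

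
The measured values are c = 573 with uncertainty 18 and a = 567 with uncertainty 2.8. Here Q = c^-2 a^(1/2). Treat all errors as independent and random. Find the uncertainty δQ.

4.56e-06

Relative error in a monomial: (δQ/Q)² = Σ (nᵢ · δxᵢ/xᵢ)².
  (-2·δc/c)² = (-2×0.0314)² = 0.00395;  (½·δa/a)² = (0.5×0.00494)² = 6.1e-06
δQ/Q = √(0.00395) = 0.0629
Q = 7.25e-05, so δQ = 0.0629 × 7.25e-05 = 4.56e-06.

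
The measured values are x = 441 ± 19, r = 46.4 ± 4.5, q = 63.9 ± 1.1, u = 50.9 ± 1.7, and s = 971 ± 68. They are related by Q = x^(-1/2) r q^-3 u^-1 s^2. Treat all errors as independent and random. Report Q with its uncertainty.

0.157 ± 0.0286

Q is a product of powers, so relative uncertainties combine in quadrature:
  (−½·δx/x)² = (-0.5×0.0431)² = 0.000464;  (1·δr/r)² = (1×0.0970)² = 0.00941;  (-3·δq/q)² = (-3×0.0172)² = 0.00267;  (-1·δu/u)² = (-1×0.0334)² = 0.00112;  (2·δs/s)² = (2×0.0700)² = 0.0196
δQ/Q = √(0.0333) = 0.182
Q = 0.157, so δQ = 0.182 × 0.157 = 0.0286.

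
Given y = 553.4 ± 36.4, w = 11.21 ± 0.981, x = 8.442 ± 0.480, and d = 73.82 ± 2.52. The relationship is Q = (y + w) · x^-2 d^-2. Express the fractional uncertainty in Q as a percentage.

14.7%

Let u = y + w = 564.6. δu = √(δy² + δw²) = √(1320 + 0.962) = 36.4, so δu/u = 0.0645.
Q is then a monomial in u, x, d:
δQ/Q = √((δu/u)² + (-2·δx/x)² + (-2·δd/d)²) = √(0.00416 + 0.0129 + 0.00466) = 0.147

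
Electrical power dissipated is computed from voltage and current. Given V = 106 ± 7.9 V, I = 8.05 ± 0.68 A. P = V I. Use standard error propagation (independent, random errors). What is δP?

96.1 W

Each factor contributes (exponent × relative error)² to (δP/P)²:
  (1·δV/V)² = (1×0.0745)² = 0.00555;  (1·δI/I)² = (1×0.0845)² = 0.00714
δP/P = √(0.0127) = 0.113
P = 853 W, so δP = 0.113 × 853 = 96.1 W.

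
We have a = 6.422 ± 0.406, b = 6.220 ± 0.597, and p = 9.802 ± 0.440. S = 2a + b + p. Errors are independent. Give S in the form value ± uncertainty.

28.87 ± 1.10

Each term contributes (cᵢ δxᵢ)² to (δS)²:
  (2·δa)² = 0.659;  (δb)² = 0.356;  (δp)² = 0.194
δS = √(1.21) = 1.10
S = 28.87.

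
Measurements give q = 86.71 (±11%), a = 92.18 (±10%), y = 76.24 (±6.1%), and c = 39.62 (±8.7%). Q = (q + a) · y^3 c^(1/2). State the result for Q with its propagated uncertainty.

(4.990 ± 1.01) × 10^8

Let u = q + a = 178.9. δu = √(δq² + δa²) = √(91.0 + 85.0) = 13.3, so δu/u = 0.0741.
Q is then a monomial in u, y, c:
δQ/Q = √((δu/u)² + (3·δy/y)² + (½·δc/c)²) = √(0.00550 + 0.0335 + 0.00189) = 0.202
Q = 4.99e+08, so δQ = 0.202 × 4.99e+08 = 1.01e+08.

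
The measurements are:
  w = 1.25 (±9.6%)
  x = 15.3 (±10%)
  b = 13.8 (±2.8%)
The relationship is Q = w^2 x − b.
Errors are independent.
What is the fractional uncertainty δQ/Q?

0.514

Let p = w^2·x = 23.9. δp/p = √((2·δw/w)² + (1·δx/x)²) = √(0.0369 + 0.0100) = 0.216, so δp = 5.18.
Q = p − b: δQ = √(δp² + δb²) = √(26.8 + 0.149) = 5.19
Q = 10.1, so δQ/Q = 5.19/10.1 = 0.514.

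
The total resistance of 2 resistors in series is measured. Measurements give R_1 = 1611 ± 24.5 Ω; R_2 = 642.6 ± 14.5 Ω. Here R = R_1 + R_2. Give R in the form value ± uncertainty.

Each term contributes (cᵢ δxᵢ)² to (δR)²:
  (δR_1)² = 600;  (δR_2)² = 210
δR = √(810) = 28.5 Ω
R = 2254 Ω.

2254 ± 28.5 Ω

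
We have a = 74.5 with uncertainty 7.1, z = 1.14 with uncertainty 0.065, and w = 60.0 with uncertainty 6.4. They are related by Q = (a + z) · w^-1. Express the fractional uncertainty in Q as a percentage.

14.2%

Let u = a + z = 75.6. δu = √(δa² + δz²) = √(50.4 + 0.00423) = 7.10, so δu/u = 0.0939.
Q is then a monomial in u, w:
δQ/Q = √((δu/u)² + (-1·δw/w)²) = √(0.00881 + 0.0114) = 0.142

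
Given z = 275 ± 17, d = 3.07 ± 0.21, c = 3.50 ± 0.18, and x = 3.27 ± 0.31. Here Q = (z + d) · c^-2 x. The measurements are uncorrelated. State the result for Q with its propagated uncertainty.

74.2 ± 11.3

Let u = z + d = 278. δu = √(δz² + δd²) = √(289 + 0.0441) = 17.0, so δu/u = 0.0611.
Q is then a monomial in u, c, x:
δQ/Q = √((δu/u)² + (-2·δc/c)² + (1·δx/x)²) = √(0.00374 + 0.0106 + 0.00899) = 0.153
Q = 74.2, so δQ = 0.153 × 74.2 = 11.3.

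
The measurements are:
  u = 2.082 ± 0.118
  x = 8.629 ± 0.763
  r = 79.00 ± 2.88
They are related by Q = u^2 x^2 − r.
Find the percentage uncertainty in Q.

27.8%

Let p = u^2·x^2 = 322.8. δp/p = √((2·δu/u)² + (2·δx/x)²) = √(0.0128 + 0.0313) = 0.210, so δp = 67.8.
Q = p − r: δQ = √(δp² + δr²) = √(4600 + 8.29) = 67.9
Q = 243.8, so δQ/Q = 67.9/243.8 = 0.278.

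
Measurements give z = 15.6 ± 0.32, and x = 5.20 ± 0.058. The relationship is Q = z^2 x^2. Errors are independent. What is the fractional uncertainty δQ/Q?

Relative error in a monomial: (δQ/Q)² = Σ (nᵢ · δxᵢ/xᵢ)².
  (2·δz/z)² = (2×0.0205)² = 0.00168;  (2·δx/x)² = (2×0.0112)² = 0.000498
δQ/Q = √(0.00218) = 0.0467

0.0467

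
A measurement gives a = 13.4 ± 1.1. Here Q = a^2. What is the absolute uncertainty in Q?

29.5

Since Q is a product/quotient, work with relative uncertainties:
  (2·δa/a)² = (2×0.0821)² = 0.0270
δQ/Q = √(0.0270) = 0.164
Q = 180, so δQ = 0.164 × 180 = 29.5.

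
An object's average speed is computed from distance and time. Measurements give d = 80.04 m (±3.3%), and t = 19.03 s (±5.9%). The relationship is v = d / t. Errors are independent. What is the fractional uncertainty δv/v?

0.0676

Since v is a product/quotient, work with relative uncertainties:
  (1·δd/d)² = (1×0.0330)² = 0.00109;  (-1·δt/t)² = (-1×0.0590)² = 0.00348
δv/v = √(0.00457) = 0.0676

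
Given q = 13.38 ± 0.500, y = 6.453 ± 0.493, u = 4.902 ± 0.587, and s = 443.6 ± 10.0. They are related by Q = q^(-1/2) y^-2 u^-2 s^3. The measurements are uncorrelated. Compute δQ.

6980

Products/powers → add relative errors in quadrature, weighted by exponent:
  (−½·δq/q)² = (-0.5×0.0374)² = 0.000349;  (-2·δy/y)² = (-2×0.0764)² = 0.0233;  (-2·δu/u)² = (-2×0.120)² = 0.0574;  (3·δs/s)² = (3×0.0225)² = 0.00457
δQ/Q = √(0.0856) = 0.293
Q = 23850, so δQ = 0.293 × 23850 = 6980.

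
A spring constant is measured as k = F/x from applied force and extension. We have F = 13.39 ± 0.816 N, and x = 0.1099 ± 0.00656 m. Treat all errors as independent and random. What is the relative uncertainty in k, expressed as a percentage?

For a monomial k ∝ F, x^-1, fractional errors add in quadrature:
  (1·δF/F)² = (1×0.0609)² = 0.00371;  (-1·δx/x)² = (-1×0.0597)² = 0.00356
δk/k = √(0.00728) = 0.0853

8.53%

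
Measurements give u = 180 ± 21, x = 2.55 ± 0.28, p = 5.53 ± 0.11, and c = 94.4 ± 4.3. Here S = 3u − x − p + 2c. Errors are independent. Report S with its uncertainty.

For a sum/difference, combine absolute errors in quadrature:
  (3·δu)² = 3970;  (δx)² = 0.0784;  (δp)² = 0.0121;  (2·δc)² = 74.0
δS = √(4040) = 63.6
S = 721.

721 ± 63.6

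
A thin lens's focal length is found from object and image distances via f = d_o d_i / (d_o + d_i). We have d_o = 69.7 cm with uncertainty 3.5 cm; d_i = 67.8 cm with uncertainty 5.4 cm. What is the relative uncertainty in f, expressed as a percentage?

∂f/∂d_o = (d_i/(d_o+d_i))² = 0.243;  ∂f/∂d_i = (d_o/(d_o+d_i))² = 0.257
δf = √((∂f/∂d_o · δd_o)² + (∂f/∂d_i · δd_i)²) = √(0.724 + 1.93) = 1.63 cm
f = 34.4 cm, so δf/f = 1.63/34.4 = 0.0474.

4.74%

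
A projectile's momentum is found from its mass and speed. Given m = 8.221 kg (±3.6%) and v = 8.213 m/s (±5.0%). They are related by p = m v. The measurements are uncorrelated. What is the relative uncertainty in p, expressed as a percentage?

6.16%

Since p is a product/quotient, work with relative uncertainties:
  (1·δm/m)² = (1×0.0360)² = 0.00130;  (1·δv/v)² = (1×0.0500)² = 0.00250
δp/p = √(0.00380) = 0.0616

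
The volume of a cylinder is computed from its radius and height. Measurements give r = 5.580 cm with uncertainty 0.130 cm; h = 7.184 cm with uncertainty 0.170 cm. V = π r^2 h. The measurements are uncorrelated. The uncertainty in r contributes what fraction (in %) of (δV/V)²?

79.5%

(δV/V)² = (2·δr/r)² + (1·δh/h)²
  r term: (2×0.0233)² = 0.00217
  h term: (1×0.0237)² = 0.000560
Total = 0.00273. Share from r = 0.00217/0.00273 = 0.795.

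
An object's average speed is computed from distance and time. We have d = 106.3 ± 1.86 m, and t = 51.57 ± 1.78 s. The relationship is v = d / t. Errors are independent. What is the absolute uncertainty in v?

Each factor contributes (exponent × relative error)² to (δv/v)²:
  (1·δd/d)² = (1×0.0175)² = 0.000306;  (-1·δt/t)² = (-1×0.0345)² = 0.00119
δv/v = √(0.00150) = 0.0387
v = 2.061 m/s, so δv = 0.0387 × 2.061 = 0.0798 m/s.

0.0798 m/s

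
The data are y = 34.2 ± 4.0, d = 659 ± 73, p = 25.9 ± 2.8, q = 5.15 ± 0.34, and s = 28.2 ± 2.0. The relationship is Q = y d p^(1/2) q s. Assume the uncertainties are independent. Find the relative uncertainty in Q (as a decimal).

Q is a product of powers, so relative uncertainties combine in quadrature:
  (1·δy/y)² = (1×0.117)² = 0.0137;  (1·δd/d)² = (1×0.111)² = 0.0123;  (½·δp/p)² = (0.5×0.108)² = 0.00292;  (1·δq/q)² = (1×0.0660)² = 0.00436;  (1·δs/s)² = (1×0.0709)² = 0.00503
δQ/Q = √(0.0383) = 0.196

0.196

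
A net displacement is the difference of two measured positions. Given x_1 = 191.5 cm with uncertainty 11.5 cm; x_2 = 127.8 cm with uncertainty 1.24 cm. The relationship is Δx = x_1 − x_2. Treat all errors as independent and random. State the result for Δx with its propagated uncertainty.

For a sum/difference, combine absolute errors in quadrature:
  (δx_1)² = 132;  (δx_2)² = 1.54
δΔx = √(134) = 11.6 cm
Δx = 63.70 cm.

63.70 ± 11.6 cm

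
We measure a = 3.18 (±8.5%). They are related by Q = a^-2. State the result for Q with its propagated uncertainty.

Q ∝ a^-2, so δQ/Q = |-2| · δa/a = 2 × 0.0850 = 0.170.
Q = 0.0989, so δQ = 0.170 × 0.0989 = 0.0168.

0.0989 ± 0.0168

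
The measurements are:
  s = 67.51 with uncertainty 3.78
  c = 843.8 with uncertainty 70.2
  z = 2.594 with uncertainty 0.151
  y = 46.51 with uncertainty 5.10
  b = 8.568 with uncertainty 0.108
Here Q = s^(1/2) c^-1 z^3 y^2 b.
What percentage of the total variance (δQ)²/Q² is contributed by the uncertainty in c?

8.01%

(δQ/Q)² = (½·δs/s)² + (-1·δc/c)² + (3·δz/z)² + (2·δy/y)² + (1·δb/b)²
  s term: (0.5×0.0560)² = 0.000784
  c term: (-1×0.0832)² = 0.00692
  z term: (3×0.0582)² = 0.0305
  y term: (2×0.110)² = 0.0481
  b term: (1×0.0126)² = 0.000159
Total = 0.0865. Share from c = 0.00692/0.0865 = 0.0801.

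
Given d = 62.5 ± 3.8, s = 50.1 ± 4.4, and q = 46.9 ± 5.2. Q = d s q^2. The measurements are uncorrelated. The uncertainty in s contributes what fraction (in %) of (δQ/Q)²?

(δQ/Q)² = (1·δd/d)² + (1·δs/s)² + (2·δq/q)²
  d term: (1×0.0608)² = 0.00370
  s term: (1×0.0878)² = 0.00771
  q term: (2×0.111)² = 0.0492
Total = 0.0606. Share from s = 0.00771/0.0606 = 0.127.

12.7%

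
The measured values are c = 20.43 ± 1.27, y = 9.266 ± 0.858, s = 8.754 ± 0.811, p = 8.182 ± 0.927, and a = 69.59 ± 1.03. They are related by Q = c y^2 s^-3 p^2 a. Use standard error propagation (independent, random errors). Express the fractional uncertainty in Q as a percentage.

Q is a product of powers, so relative uncertainties combine in quadrature:
  (1·δc/c)² = (1×0.0622)² = 0.00386;  (2·δy/y)² = (2×0.0926)² = 0.0343;  (-3·δs/s)² = (-3×0.0926)² = 0.0772;  (2·δp/p)² = (2×0.113)² = 0.0513;  (1·δa/a)² = (1×0.0148)² = 0.000219
δQ/Q = √(0.167) = 0.409

40.9%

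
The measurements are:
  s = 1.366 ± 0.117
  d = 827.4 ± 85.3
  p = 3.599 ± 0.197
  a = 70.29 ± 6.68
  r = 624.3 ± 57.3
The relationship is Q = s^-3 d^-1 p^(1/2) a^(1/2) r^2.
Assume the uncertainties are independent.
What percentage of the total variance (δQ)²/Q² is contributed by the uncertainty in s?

(δQ/Q)² = (-3·δs/s)² + (-1·δd/d)² + (½·δp/p)² + (½·δa/a)² + (2·δr/r)²
  s term: (-3×0.0857)² = 0.0660
  d term: (-1×0.103)² = 0.0106
  p term: (0.5×0.0547)² = 0.000749
  a term: (0.5×0.0950)² = 0.00226
  r term: (2×0.0918)² = 0.0337
Total = 0.113. Share from s = 0.0660/0.113 = 0.582.

58.2%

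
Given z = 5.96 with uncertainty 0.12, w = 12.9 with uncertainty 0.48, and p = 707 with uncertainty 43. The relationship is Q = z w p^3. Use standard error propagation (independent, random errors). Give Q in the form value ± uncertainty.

(2.72 ± 0.509) × 10^10

Each factor contributes (exponent × relative error)² to (δQ/Q)²:
  (1·δz/z)² = (1×0.0201)² = 0.000405;  (1·δw/w)² = (1×0.0372)² = 0.00138;  (3·δp/p)² = (3×0.0608)² = 0.0333
δQ/Q = √(0.0351) = 0.187
Q = 2.72e+10, so δQ = 0.187 × 2.72e+10 = 5.09e+09.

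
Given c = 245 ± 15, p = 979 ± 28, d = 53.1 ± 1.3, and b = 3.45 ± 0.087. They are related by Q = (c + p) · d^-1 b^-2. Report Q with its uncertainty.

Let u = c + p = 1220. δu = √(δc² + δp²) = √(225 + 784) = 31.8, so δu/u = 0.0260.
Q is then a monomial in u, d, b:
δQ/Q = √((δu/u)² + (-1·δd/d)² + (-2·δb/b)²) = √(0.000673 + 0.000599 + 0.00254) = 0.0618
Q = 1.94, so δQ = 0.0618 × 1.94 = 0.120.

1.94 ± 0.120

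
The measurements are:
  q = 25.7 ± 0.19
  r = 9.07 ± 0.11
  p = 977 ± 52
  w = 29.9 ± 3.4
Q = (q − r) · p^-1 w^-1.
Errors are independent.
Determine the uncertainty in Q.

Let u = q − r = 16.6. δu = √(δq² + δr²) = √(0.0361 + 0.0121) = 0.220, so δu/u = 0.0132.
Q is then a monomial in u, p, w:
δQ/Q = √((δu/u)² + (-1·δp/p)² + (-1·δw/w)²) = √(0.000174 + 0.00283 + 0.0129) = 0.126
Q = 0.000569, so δQ = 0.126 × 0.000569 = 7.19e-05.

7.19e-05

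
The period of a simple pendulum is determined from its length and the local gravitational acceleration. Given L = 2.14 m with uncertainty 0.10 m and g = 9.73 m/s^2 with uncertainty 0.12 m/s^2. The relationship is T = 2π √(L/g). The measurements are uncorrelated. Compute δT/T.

T is a product of powers, so relative uncertainties combine in quadrature:
  (½·δL/L)² = (0.5×0.0467)² = 0.000546;  (−½·δg/g)² = (-0.5×0.0123)² = 3.8e-05
δT/T = √(0.000584) = 0.0242

0.0242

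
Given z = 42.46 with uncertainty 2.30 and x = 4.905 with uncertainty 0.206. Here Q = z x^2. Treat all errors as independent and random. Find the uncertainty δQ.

For a monomial Q ∝ z, x^2, fractional errors add in quadrature:
  (1·δz/z)² = (1×0.0542)² = 0.00293;  (2·δx/x)² = (2×0.0420)² = 0.00706
δQ/Q = √(0.00999) = 0.0999
Q = 1022, so δQ = 0.0999 × 1022 = 102.

102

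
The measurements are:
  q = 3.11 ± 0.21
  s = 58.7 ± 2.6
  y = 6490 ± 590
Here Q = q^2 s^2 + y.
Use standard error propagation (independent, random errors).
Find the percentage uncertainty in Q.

13.6%

Let p = q^2·s^2 = 33300. δp/p = √((2·δq/q)² + (2·δs/s)²) = √(0.0182 + 0.00785) = 0.162, so δp = 5380.
Q = p + y: δQ = √(δp² + δy²) = √(2.9e+07 + 3.48e+05) = 5410
Q = 39800, so δQ/Q = 5410/39800 = 0.136.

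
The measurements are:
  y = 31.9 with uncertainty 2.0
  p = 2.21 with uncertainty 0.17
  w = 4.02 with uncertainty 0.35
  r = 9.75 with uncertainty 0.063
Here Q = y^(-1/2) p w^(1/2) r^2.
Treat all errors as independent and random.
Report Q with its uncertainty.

Products/powers → add relative errors in quadrature, weighted by exponent:
  (−½·δy/y)² = (-0.5×0.0627)² = 0.000983;  (1·δp/p)² = (1×0.0769)² = 0.00592;  (½·δw/w)² = (0.5×0.0871)² = 0.00190;  (2·δr/r)² = (2×0.00646)² = 0.000167
δQ/Q = √(0.00896) = 0.0947
Q = 74.6, so δQ = 0.0947 × 74.6 = 7.06.

74.6 ± 7.06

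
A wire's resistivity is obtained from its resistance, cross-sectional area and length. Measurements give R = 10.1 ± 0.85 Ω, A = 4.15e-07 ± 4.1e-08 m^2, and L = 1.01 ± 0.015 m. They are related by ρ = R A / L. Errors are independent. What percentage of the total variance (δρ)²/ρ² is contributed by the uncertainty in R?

(δρ/ρ)² = (1·δR/R)² + (1·δA/A)² + (-1·δL/L)²
  R term: (1×0.0842)² = 0.00708
  A term: (1×0.0988)² = 0.00976
  L term: (-1×0.0149)² = 0.000221
Total = 0.0171. Share from R = 0.00708/0.0171 = 0.415.

41.5%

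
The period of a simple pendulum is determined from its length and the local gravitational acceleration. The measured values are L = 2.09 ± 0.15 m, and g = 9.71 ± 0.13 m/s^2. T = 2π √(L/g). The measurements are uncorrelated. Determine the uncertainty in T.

Relative error in a monomial: (δT/T)² = Σ (nᵢ · δxᵢ/xᵢ)².
  (½·δL/L)² = (0.5×0.0718)² = 0.00129;  (−½·δg/g)² = (-0.5×0.0134)² = 4.48e-05
δT/T = √(0.00133) = 0.0365
T = 2.92 s, so δT = 0.0365 × 2.92 = 0.106 s.

0.106 s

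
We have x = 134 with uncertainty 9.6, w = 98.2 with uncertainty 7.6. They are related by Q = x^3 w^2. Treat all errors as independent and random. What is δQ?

6.15e+09

Each factor contributes (exponent × relative error)² to (δQ/Q)²:
  (3·δx/x)² = (3×0.0716)² = 0.0462;  (2·δw/w)² = (2×0.0774)² = 0.0240
δQ/Q = √(0.0702) = 0.265
Q = 2.32e+10, so δQ = 0.265 × 2.32e+10 = 6.15e+09.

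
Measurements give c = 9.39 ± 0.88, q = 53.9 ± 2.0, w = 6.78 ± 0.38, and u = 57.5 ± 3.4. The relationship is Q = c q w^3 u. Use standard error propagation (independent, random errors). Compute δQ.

Relative error in a monomial: (δQ/Q)² = Σ (nᵢ · δxᵢ/xᵢ)².
  (1·δc/c)² = (1×0.0937)² = 0.00878;  (1·δq/q)² = (1×0.0371)² = 0.00138;  (3·δw/w)² = (3×0.0560)² = 0.0283;  (1·δu/u)² = (1×0.0591)² = 0.00350
δQ/Q = √(0.0419) = 0.205
Q = 9.07e+06, so δQ = 0.205 × 9.07e+06 = 1.86e+06.

1.86e+06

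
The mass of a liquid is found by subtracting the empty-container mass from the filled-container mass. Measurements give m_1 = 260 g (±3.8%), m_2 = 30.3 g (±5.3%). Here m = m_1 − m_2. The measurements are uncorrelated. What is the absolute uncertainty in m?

10.0 g

m is a linear combination, so absolute uncertainties add in quadrature:
  (δm_1)² = 97.6;  (δm_2)² = 2.58
δm = √(100) = 10.0 g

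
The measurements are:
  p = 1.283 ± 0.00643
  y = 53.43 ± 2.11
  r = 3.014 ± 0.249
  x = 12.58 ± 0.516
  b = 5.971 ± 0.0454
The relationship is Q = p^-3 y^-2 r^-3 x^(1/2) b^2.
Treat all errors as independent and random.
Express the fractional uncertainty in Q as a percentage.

26.2%

For a monomial Q ∝ p^-3, y^-2, r^-3, x^(1/2), b^2, fractional errors add in quadrature:
  (-3·δp/p)² = (-3×0.00501)² = 0.000226;  (-2·δy/y)² = (-2×0.0395)² = 0.00624;  (-3·δr/r)² = (-3×0.0826)² = 0.0614;  (½·δx/x)² = (0.5×0.0410)² = 0.000421;  (2·δb/b)² = (2×0.00760)² = 0.000231
δQ/Q = √(0.0685) = 0.262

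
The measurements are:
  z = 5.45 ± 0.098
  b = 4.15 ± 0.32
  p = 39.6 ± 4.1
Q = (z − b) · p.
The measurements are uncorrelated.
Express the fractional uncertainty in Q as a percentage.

27.7%

Let u = z − b = 1.30. δu = √(δz² + δb²) = √(0.00960 + 0.102) = 0.335, so δu/u = 0.257.
Q is then a monomial in u, p:
δQ/Q = √((δu/u)² + (1·δp/p)²) = √(0.0663 + 0.0107) = 0.277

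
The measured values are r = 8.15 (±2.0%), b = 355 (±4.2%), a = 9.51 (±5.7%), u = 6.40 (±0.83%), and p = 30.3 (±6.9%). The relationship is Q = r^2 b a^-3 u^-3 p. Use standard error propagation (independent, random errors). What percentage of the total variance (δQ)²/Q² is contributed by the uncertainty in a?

77.0%

(δQ/Q)² = (2·δr/r)² + (1·δb/b)² + (-3·δa/a)² + (-3·δu/u)² + (1·δp/p)²
  r term: (2×0.0200)² = 0.00160
  b term: (1×0.0420)² = 0.00176
  a term: (-3×0.0570)² = 0.0292
  u term: (-3×0.00830)² = 0.000620
  p term: (1×0.0690)² = 0.00476
Total = 0.0380. Share from a = 0.0292/0.0380 = 0.770.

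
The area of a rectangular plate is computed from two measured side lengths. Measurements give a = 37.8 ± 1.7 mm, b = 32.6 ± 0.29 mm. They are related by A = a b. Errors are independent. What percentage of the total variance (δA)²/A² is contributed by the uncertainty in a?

(δA/A)² = (1·δa/a)² + (1·δb/b)²
  a term: (1×0.0450)² = 0.00202
  b term: (1×0.00890)² = 7.91e-05
Total = 0.00210. Share from a = 0.00202/0.00210 = 0.962.

96.2%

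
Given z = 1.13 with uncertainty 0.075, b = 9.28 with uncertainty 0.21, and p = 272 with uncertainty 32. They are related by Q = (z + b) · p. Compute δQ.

Let u = z + b = 10.4. δu = √(δz² + δb²) = √(0.00562 + 0.0441) = 0.223, so δu/u = 0.0214.
Q is then a monomial in u, p:
δQ/Q = √((δu/u)² + (1·δp/p)²) = √(0.000459 + 0.0138) = 0.120
Q = 2830, so δQ = 0.120 × 2830 = 339.

339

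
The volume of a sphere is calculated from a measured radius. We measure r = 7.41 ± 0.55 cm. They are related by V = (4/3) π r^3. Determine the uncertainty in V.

V is a product of powers, so relative uncertainties combine in quadrature:
  (3·δr/r)² = (3×0.0742)² = 0.0496
δV/V = √(0.0496) = 0.223
V = 1700 cm^3, so δV = 0.223 × 1700 = 379 cm^3.

379 cm^3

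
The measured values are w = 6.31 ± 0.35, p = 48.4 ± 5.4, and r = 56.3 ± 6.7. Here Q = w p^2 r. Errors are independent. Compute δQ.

2.15e+05

For a monomial Q ∝ w, p^2, r, fractional errors add in quadrature:
  (1·δw/w)² = (1×0.0555)² = 0.00308;  (2·δp/p)² = (2×0.112)² = 0.0498;  (1·δr/r)² = (1×0.119)² = 0.0142
δQ/Q = √(0.0670) = 0.259
Q = 8.32e+05, so δQ = 0.259 × 8.32e+05 = 2.15e+05.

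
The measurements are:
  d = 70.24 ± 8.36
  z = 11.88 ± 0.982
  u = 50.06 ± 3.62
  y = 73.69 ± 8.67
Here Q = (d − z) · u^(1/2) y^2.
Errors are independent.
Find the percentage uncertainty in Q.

Let w = d − z = 58.36. δw = √(δd² + δz²) = √(69.9 + 0.964) = 8.42, so δw/w = 0.144.
Q is then a monomial in w, u, y:
δQ/Q = √((δw/w)² + (½·δu/u)² + (2·δy/y)²) = √(0.0208 + 0.00131 + 0.0554) = 0.278

27.8%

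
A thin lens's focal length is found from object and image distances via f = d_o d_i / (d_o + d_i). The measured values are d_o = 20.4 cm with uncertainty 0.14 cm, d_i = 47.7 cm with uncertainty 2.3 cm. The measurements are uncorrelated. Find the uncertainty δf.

∂f/∂d_o = (d_i/(d_o+d_i))² = 0.491;  ∂f/∂d_i = (d_o/(d_o+d_i))² = 0.0897
δf = √((∂f/∂d_o · δd_o)² + (∂f/∂d_i · δd_i)²) = √(0.00472 + 0.0426) = 0.218 cm

0.218 cm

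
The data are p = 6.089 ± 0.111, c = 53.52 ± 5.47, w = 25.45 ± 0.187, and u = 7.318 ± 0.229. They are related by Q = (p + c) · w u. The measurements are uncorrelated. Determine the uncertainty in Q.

1080

Let h = p + c = 59.61. δh = √(δp² + δc²) = √(0.0123 + 29.9) = 5.47, so δh/h = 0.0918.
Q is then a monomial in h, w, u:
δQ/Q = √((δh/h)² + (1·δw/w)² + (1·δu/u)²) = √(0.00842 + 5.4e-05 + 0.000979) = 0.0972
Q = 11100, so δQ = 0.0972 × 11100 = 1080.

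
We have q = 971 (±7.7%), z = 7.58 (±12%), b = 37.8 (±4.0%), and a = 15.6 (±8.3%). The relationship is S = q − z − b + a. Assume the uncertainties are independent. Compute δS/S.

0.0795

Each term contributes (cᵢ δxᵢ)² to (δS)²:
  (δq)² = 5590;  (δz)² = 0.827;  (δb)² = 2.29;  (δa)² = 1.68
δS = √(5590) = 74.8
S = 941, so δS/S = 74.8/941 = 0.0795.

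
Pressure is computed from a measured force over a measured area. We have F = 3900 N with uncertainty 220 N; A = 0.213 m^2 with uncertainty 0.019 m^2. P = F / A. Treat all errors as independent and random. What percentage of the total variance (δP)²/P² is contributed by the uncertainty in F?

28.6%

(δP/P)² = (1·δF/F)² + (-1·δA/A)²
  F term: (1×0.0564)² = 0.00318
  A term: (-1×0.0892)² = 0.00796
Total = 0.0111. Share from F = 0.00318/0.0111 = 0.286.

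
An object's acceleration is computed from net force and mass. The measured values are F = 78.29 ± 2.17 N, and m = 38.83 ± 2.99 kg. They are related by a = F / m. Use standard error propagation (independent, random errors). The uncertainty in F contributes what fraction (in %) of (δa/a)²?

11.5%

(δa/a)² = (1·δF/F)² + (-1·δm/m)²
  F term: (1×0.0277)² = 0.000768
  m term: (-1×0.0770)² = 0.00593
Total = 0.00670. Share from F = 0.000768/0.00670 = 0.115.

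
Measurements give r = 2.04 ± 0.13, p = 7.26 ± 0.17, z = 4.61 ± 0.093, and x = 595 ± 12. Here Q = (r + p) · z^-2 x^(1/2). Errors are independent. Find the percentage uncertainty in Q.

Let u = r + p = 9.30. δu = √(δr² + δp²) = √(0.0169 + 0.0289) = 0.214, so δu/u = 0.0230.
Q is then a monomial in u, z, x:
δQ/Q = √((δu/u)² + (-2·δz/z)² + (½·δx/x)²) = √(0.000530 + 0.00163 + 0.000102) = 0.0475

4.75%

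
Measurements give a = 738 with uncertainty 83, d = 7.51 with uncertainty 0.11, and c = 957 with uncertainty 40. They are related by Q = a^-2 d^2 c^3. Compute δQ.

Since Q is a product/quotient, work with relative uncertainties:
  (-2·δa/a)² = (-2×0.112)² = 0.0506;  (2·δd/d)² = (2×0.0146)² = 0.000858;  (3·δc/c)² = (3×0.0418)² = 0.0157
δQ/Q = √(0.0672) = 0.259
Q = 90800, so δQ = 0.259 × 90800 = 23500.

23500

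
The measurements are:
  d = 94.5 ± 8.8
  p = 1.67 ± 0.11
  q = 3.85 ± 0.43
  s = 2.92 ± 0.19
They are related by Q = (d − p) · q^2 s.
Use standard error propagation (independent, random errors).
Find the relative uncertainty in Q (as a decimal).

0.251

Let u = d − p = 92.8. δu = √(δd² + δp²) = √(77.4 + 0.0121) = 8.80, so δu/u = 0.0948.
Q is then a monomial in u, q, s:
δQ/Q = √((δu/u)² + (2·δq/q)² + (1·δs/s)²) = √(0.00899 + 0.0499 + 0.00423) = 0.251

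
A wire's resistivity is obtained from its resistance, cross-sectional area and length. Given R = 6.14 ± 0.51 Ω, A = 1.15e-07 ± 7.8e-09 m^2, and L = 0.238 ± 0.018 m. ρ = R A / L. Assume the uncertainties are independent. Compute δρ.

Each factor contributes (exponent × relative error)² to (δρ/ρ)²:
  (1·δR/R)² = (1×0.0831)² = 0.00690;  (1·δA/A)² = (1×0.0678)² = 0.00460;  (-1·δL/L)² = (-1×0.0756)² = 0.00572
δρ/ρ = √(0.0172) = 0.131
ρ = 2.97e-06 Ω·m, so δρ = 0.131 × 2.97e-06 = 3.89e-07 Ω·m.

3.89e-07 Ω·m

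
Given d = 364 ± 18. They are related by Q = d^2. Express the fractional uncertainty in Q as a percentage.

Since Q is a product/quotient, work with relative uncertainties:
  (2·δd/d)² = (2×0.0495)² = 0.00978
δQ/Q = √(0.00978) = 0.0989

9.89%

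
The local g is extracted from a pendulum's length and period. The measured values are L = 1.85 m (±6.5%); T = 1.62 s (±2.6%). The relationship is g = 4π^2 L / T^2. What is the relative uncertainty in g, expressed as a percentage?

Since g is a product/quotient, work with relative uncertainties:
  (1·δL/L)² = (1×0.0650)² = 0.00423;  (-2·δT/T)² = (-2×0.0260)² = 0.00270
δg/g = √(0.00693) = 0.0832

8.32%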